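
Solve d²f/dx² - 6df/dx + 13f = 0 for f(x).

f = C1*cos(2*x)*exp(3*x) + C2*exp(3*x)*sin(2*x)

Characteristic equation r² - 6r + 13 = 0 has discriminant (-6)² - 4·(13) = -16 < 0, so r = 3 ± 2i.
Hence f_h = C1*cos(2*x)*exp(3*x) + C2*exp(3*x)*sin(2*x).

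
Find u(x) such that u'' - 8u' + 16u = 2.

Characteristic equation r² - 8r + 16 = 0 has discriminant (-8)² - 4·(16) = 0, so r = 4 is a repeated root.
Hence u_h = (C1 + C2*x)*exp(4*x).
For the particular solution try u_p = A0. Substituting and matching coefficients of each power of x gives A0 = 1/8, so u_p = 1/8.

u = 1/8 + C1*exp(4*x) + C2*x*exp(4*x)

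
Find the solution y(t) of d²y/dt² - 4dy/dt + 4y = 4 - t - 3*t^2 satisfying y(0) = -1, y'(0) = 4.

y = -3/8 - 7*t/4 - 5*exp(2*t)/8 - 3*t**2/4 + 7*t*exp(2*t)

Characteristic equation r² - 4r + 4 = 0 has discriminant (-4)² - 4·(4) = 0, so r = 2 is a repeated root.
Hence y_h = (C1 + C2*t)*exp(2*t).
For the particular solution try y_p = A0 + A1*t + A2*t^2. Substituting and matching coefficients of each power of t gives A0 = -3/8, A1 = -7/4, A2 = -3/4, so y_p = -3/8 - 7*t/4 - 3*t^2/4.
General solution: y = -3/8 - 7*t/4 - 3*t^2/4 + C1*exp(2*t) + C2*t*exp(2*t).
Apply the initial conditions: y(0) = -3/8 + C1 = -1 and y'(0) = -7/4 + C2 + 2*C1 = 4. Solving gives C1 = -5/8, C2 = 7.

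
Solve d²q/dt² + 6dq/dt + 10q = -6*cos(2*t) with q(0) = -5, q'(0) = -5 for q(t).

q = -2*sin(2*t)/5 - cos(2*t)/5 - 93*exp(-3*t)*sin(t)/5 - 24*cos(t)*exp(-3*t)/5

Characteristic equation r² + 6r + 10 = 0 has discriminant (6)² - 4·(10) = -4 < 0, so r = -3 ± i.
Hence q_h = C1*cos(t)*exp(-3*t) + C2*exp(-3*t)*sin(t).
Try q_p = A*cos(2*t) + B*sin(2*t). Substituting and equating the coefficients of cos(2t) and sin(2t) gives A = -1/5, B = -2/5, so q_p = -2*sin(2*t)/5 - cos(2*t)/5.
General solution: q = -2*sin(2*t)/5 - cos(2*t)/5 + C1*cos(t)*exp(-3*t) + C2*exp(-3*t)*sin(t).
Apply the initial conditions: q(0) = -1/5 + C1 = -5 and q'(0) = -4/5 + C2 - 3*C1 = -5. Solving gives C1 = -24/5, C2 = -93/5.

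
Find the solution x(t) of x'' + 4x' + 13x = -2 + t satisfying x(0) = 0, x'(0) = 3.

x = -30/169 + t/13 + 30*cos(3*t)*exp(-2*t)/169 + 554*exp(-2*t)*sin(3*t)/507

Characteristic equation r² + 4r + 13 = 0 has discriminant (4)² - 4·(13) = -36 < 0, so r = -2 ± 3i.
Hence x_h = C1*cos(3*t)*exp(-2*t) + C2*exp(-2*t)*sin(3*t).
For the particular solution try x_p = A0 + A1*t. Substituting and matching coefficients of each power of t gives A0 = -30/169, A1 = 1/13, so x_p = -30/169 + t/13.
General solution: x = -30/169 + t/13 + C1*cos(3*t)*exp(-2*t) + C2*exp(-2*t)*sin(3*t).
Apply the initial conditions: x(0) = -30/169 + C1 = 0 and x'(0) = 1/13 - 2*C1 + 3*C2 = 3. Solving gives C1 = 30/169, C2 = 554/507.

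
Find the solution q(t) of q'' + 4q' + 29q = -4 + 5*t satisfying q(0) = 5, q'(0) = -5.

q = -136/841 + 5*t/29 + 4332*exp(-2*t)*sin(5*t)/4205 + 4341*cos(5*t)*exp(-2*t)/841

Characteristic equation r² + 4r + 29 = 0 has discriminant (4)² - 4·(29) = -100 < 0, so r = -2 ± 5i.
Hence q_h = C1*cos(5*t)*exp(-2*t) + C2*exp(-2*t)*sin(5*t).
For the particular solution try q_p = A0 + A1*t. Substituting and matching coefficients of each power of t gives A0 = -136/841, A1 = 5/29, so q_p = -136/841 + 5*t/29.
General solution: q = -136/841 + 5*t/29 + C1*cos(5*t)*exp(-2*t) + C2*exp(-2*t)*sin(5*t).
Apply the initial conditions: q(0) = -136/841 + C1 = 5 and q'(0) = 5/29 - 2*C1 + 5*C2 = -5. Solving gives C1 = 4341/841, C2 = 4332/4205.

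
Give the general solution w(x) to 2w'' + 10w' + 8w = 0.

Divide through by 2: w'' + 5w' + 4w = 0.
Characteristic equation r² + 5r + 4 = 0 factors as (r + 1)(r + 4) = 0, so r = -1, -4.
Hence w_h = C1*exp(-x) + C2*exp(-4*x).

w = C1*exp(-x) + C2*exp(-4*x)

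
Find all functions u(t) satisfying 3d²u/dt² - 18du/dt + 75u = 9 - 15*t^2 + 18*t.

u = 533/3125 - t**2/5 + 18*t/125 + C1*cos(4*t)*exp(3*t) + C2*exp(3*t)*sin(4*t)

Divide through by 3: u'' - 6u' + 25u = 3 - 5*t^2 + 6*t.
Characteristic equation r² - 6r + 25 = 0 has discriminant (-6)² - 4·(25) = -64 < 0, so r = 3 ± 4i.
Hence u_h = C1*cos(4*t)*exp(3*t) + C2*exp(3*t)*sin(4*t).
For the particular solution try u_p = A0 + A1*t + A2*t^2. Substituting and matching coefficients of each power of t gives A0 = 533/3125, A1 = 18/125, A2 = -1/5, so u_p = 533/3125 - t^2/5 + 18*t/125.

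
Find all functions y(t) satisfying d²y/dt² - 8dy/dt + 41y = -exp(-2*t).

Characteristic equation r² - 8r + 41 = 0 has discriminant (-8)² - 4·(41) = -100 < 0, so r = 4 ± 5i.
Hence y_h = C1*cos(5*t)*exp(4*t) + C2*exp(4*t)*sin(5*t).
Try y_p = A*exp(-2*t). Substituting into the equation and dividing by exp(-2*t) gives A = -1/61, so y_p = -exp(-2*t)/61.

y = -exp(-2*t)/61 + C1*cos(5*t)*exp(4*t) + C2*exp(4*t)*sin(5*t)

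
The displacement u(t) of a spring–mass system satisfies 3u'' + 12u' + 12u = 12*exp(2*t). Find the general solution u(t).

Divide through by 3: u'' + 4u' + 4u = 4*exp(2*t).
Characteristic equation r² + 4r + 4 = 0 has discriminant (4)² - 4·(4) = 0, so r = -2 is a repeated root.
Hence u_h = (C1 + C2*t)*exp(-2*t).
Try u_p = A*exp(2*t). Substituting into the equation and dividing by exp(2*t) gives A = 1/4, so u_p = exp(2*t)/4.

u = exp(2*t)/4 + C1*exp(-2*t) + C2*t*exp(-2*t)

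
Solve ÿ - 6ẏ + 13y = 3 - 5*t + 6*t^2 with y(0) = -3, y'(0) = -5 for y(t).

y = 393/2197 + 6*t**2/13 + 7*t/169 - 6984*cos(2*t)*exp(3*t)/2197 + 4938*exp(3*t)*sin(2*t)/2197

Characteristic equation r² - 6r + 13 = 0 has discriminant (-6)² - 4·(13) = -16 < 0, so r = 3 ± 2i.
Hence y_h = C1*cos(2*t)*exp(3*t) + C2*exp(3*t)*sin(2*t).
For the particular solution try y_p = A0 + A1*t + A2*t^2. Substituting and matching coefficients of each power of t gives A0 = 2*2**(57/233)*3**(487/699)*5**(50/233)*7**(649/699)/245, A1 = 7/169, A2 = 6/13, so y_p = 393/2197 + 6*t^2/13 + 7*t/169.
General solution: y = 393/2197 + 6*t^2/13 + 7*t/169 + C1*cos(2*t)*exp(3*t) + C2*exp(3*t)*sin(2*t).
Apply the initial conditions: y(0) = 393/2197 + C1 = -3 and y'(0) = 7/169 + 2*C2 + 3*C1 = -5. Solving gives C1 = -6984/2197, C2 = 4938/2197.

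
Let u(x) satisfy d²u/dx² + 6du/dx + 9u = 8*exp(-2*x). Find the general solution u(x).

Characteristic equation r² + 6r + 9 = 0 has discriminant (6)² - 4·(9) = 0, so r = -3 is a repeated root.
Hence u_h = (C1 + C2*x)*exp(-3*x).
Try u_p = A*exp(-2*x). Substituting into the equation and dividing by exp(-2*x) gives A = 8, so u_p = 8*exp(-2*x).

u = 8*exp(-2*x) + C1*exp(-3*x) + C2*x*exp(-3*x)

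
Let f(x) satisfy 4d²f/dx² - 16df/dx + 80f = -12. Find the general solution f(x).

Divide through by 4: f'' - 4f' + 20f = -3.
Characteristic equation r² - 4r + 20 = 0 has discriminant (-4)² - 4·(20) = -64 < 0, so r = 2 ± 4i.
Hence f_h = C1*cos(4*x)*exp(2*x) + C2*exp(2*x)*sin(4*x).
For the particular solution try f_p = A0. Substituting and matching coefficients of each power of x gives A0 = -3/20, so f_p = -3/20.

f = -3/20 + C1*cos(4*x)*exp(2*x) + C2*exp(2*x)*sin(4*x)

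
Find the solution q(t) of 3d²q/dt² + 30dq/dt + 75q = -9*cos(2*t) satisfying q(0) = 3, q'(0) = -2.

q = -63*cos(2*t)/841 - 60*sin(2*t)/841 + 2586*exp(-5*t)/841 + 392*t*exp(-5*t)/29

Divide through by 3: q'' + 10q' + 25q = -3*cos(2*t).
Characteristic equation r² + 10r + 25 = 0 has discriminant (10)² - 4·(25) = 0, so r = -5 is a repeated root.
Hence q_h = (C1 + C2*t)*exp(-5*t).
Try q_p = A*cos(2*t) + B*sin(2*t). Substituting and equating the coefficients of cos(2t) and sin(2t) gives A = -63/841, B = -60/841, so q_p = -63*cos(2*t)/841 - 60*sin(2*t)/841.
General solution: q = -63*cos(2*t)/841 - 60*sin(2*t)/841 + C1*exp(-5*t) + C2*t*exp(-5*t).
Apply the initial conditions: q(0) = -63/841 + C1 = 3 and q'(0) = -120/841 + C2 - 5*C1 = -2. Solving gives C1 = 2586/841, C2 = 392/29.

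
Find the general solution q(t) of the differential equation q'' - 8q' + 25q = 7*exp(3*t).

Characteristic equation r² - 8r + 25 = 0 has discriminant (-8)² - 4·(25) = -36 < 0, so r = 4 ± 3i.
Hence q_h = C1*cos(3*t)*exp(4*t) + C2*exp(4*t)*sin(3*t).
Try q_p = A*exp(3*t). Substituting into the equation and dividing by exp(3*t) gives A = 7/10, so q_p = 7*exp(3*t)/10.

q = 7*exp(3*t)/10 + C1*cos(3*t)*exp(4*t) + C2*exp(4*t)*sin(3*t)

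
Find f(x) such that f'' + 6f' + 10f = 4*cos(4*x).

Characteristic equation r² + 6r + 10 = 0 has discriminant (6)² - 4·(10) = -4 < 0, so r = -3 ± i.
Hence f_h = C1*cos(x)*exp(-3*x) + C2*exp(-3*x)*sin(x).
Try f_p = A*cos(4*x) + B*sin(4*x). Substituting and equating the coefficients of cos(4x) and sin(4x) gives A = -2/51, B = 8/51, so f_p = -2*cos(4*x)/51 + 8*sin(4*x)/51.

f = -2*cos(4*x)/51 + 8*sin(4*x)/51 + C1*cos(x)*exp(-3*x) + C2*exp(-3*x)*sin(x)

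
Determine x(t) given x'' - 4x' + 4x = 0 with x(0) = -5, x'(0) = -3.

Characteristic equation r² - 4r + 4 = 0 has discriminant (-4)² - 4·(4) = 0, so r = 2 is a repeated root.
Hence x_h = (C1 + C2*t)*exp(2*t).
Apply the initial conditions: x(0) = C1 = -5 and x'(0) = C2 + 2*C1 = -3. Solving gives C1 = -5, C2 = 7.

x = -5*exp(2*t) + 7*t*exp(2*t)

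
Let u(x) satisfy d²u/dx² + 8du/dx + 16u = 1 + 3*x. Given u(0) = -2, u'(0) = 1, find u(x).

u = -1/32 - 63*exp(-4*x)/32 + 3*x/16 - 113*x*exp(-4*x)/16

Characteristic equation r² + 8r + 16 = 0 has discriminant (8)² - 4·(16) = 0, so r = -4 is a repeated root.
Hence u_h = (C1 + C2*x)*exp(-4*x).
For the particular solution try u_p = A0 + A1*x. Substituting and matching coefficients of each power of x gives A0 = -1/32, A1 = 3/16, so u_p = -1/32 + 3*x/16.
General solution: u = -1/32 + 3*x/16 + C1*exp(-4*x) + C2*x*exp(-4*x).
Apply the initial conditions: u(0) = -1/32 + C1 = -2 and u'(0) = 3/16 + C2 - 4*C1 = 1. Solving gives C1 = -63/32, C2 = -113/16.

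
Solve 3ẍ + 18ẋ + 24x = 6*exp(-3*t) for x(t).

x = -2*exp(-3*t) + C1*exp(-4*t) + C2*exp(-2*t)

Divide through by 3: x'' + 6x' + 8x = 2*exp(-3*t).
Characteristic equation r² + 6r + 8 = 0 factors as (r + 4)(r + 2) = 0, so r = -4, -2.
Hence x_h = C1*exp(-4*t) + C2*exp(-2*t).
Try x_p = A*exp(-3*t). Substituting into the equation and dividing by exp(-3*t) gives A = -2, so x_p = -2*exp(-3*t).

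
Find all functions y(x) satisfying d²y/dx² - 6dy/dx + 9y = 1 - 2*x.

y = -1/27 - 2*x/9 + C1*exp(3*x) + C2*x*exp(3*x)

Characteristic equation r² - 6r + 9 = 0 has discriminant (-6)² - 4·(9) = 0, so r = 3 is a repeated root.
Hence y_h = (C1 + C2*x)*exp(3*x).
For the particular solution try y_p = A0 + A1*x. Substituting and matching coefficients of each power of x gives A0 = -1/27, A1 = -2/9, so y_p = -1/27 - 2*x/9.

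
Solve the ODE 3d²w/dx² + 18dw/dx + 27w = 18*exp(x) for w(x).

w = 3*exp(x)/8 + C1*exp(-3*x) + C2*x*exp(-3*x)

Divide through by 3: w'' + 6w' + 9w = 6*exp(x).
Characteristic equation r² + 6r + 9 = 0 has discriminant (6)² - 4·(9) = 0, so r = -3 is a repeated root.
Hence w_h = (C1 + C2*x)*exp(-3*x).
Try w_p = A*exp(x). Substituting into the equation and dividing by exp(x) gives A = 3/8, so w_p = 3*exp(x)/8.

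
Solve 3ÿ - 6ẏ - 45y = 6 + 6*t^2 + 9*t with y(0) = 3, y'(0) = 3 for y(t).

y = -436/3375 - 37*t/225 - 2*t**2/15 + 337*exp(-3*t)/216 + 1569*exp(5*t)/1000

Divide through by 3: y'' - 2y' - 15y = 2 + 2*t^2 + 3*t.
Characteristic equation r² - 2r - 15 = 0 factors as (r - 5)(r + 3) = 0, so r = 5, -3.
Hence y_h = C1*exp(5*t) + C2*exp(-3*t).
For the particular solution try y_p = A0 + A1*t + A2*t^2. Substituting and matching coefficients of each power of t gives A0 = -436/3375, A1 = -37/225, A2 = -2/15, so y_p = -436/3375 - 37*t/225 - 2*t^2/15.
General solution: y = -436/3375 - 37*t/225 - 2*t^2/15 + C1*exp(5*t) + C2*exp(-3*t).
Apply the initial conditions: y(0) = -436/3375 + C1 + C2 = 3 and y'(0) = -37/225 - 3*C2 + 5*C1 = 3. Solving gives C1 = 1569/1000, C2 = 337/216.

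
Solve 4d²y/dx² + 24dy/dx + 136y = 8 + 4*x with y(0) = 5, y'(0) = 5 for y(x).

y = 31/578 + x/34 + 1145*exp(-3*x)*sin(5*x)/289 + 2859*cos(5*x)*exp(-3*x)/578

Divide through by 4: y'' + 6y' + 34y = 2 + x.
Characteristic equation r² + 6r + 34 = 0 has discriminant (6)² - 4·(34) = -100 < 0, so r = -3 ± 5i.
Hence y_h = C1*cos(5*x)*exp(-3*x) + C2*exp(-3*x)*sin(5*x).
For the particular solution try y_p = A0 + A1*x. Substituting and matching coefficients of each power of x gives A0 = 31/578, A1 = 1/34, so y_p = 31/578 + x/34.
General solution: y = 31/578 + x/34 + C1*cos(5*x)*exp(-3*x) + C2*exp(-3*x)*sin(5*x).
Apply the initial conditions: y(0) = 31/578 + C1 = 5 and y'(0) = 1/34 - 3*C1 + 5*C2 = 5. Solving gives C1 = 2859/578, C2 = 1145/289.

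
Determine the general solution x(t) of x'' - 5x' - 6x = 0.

x = C1*exp(-t) + C2*exp(6*t)

Characteristic equation r² - 5r - 6 = 0 factors as (r + 1)(r - 6) = 0, so r = -1, 6.
Hence x_h = C1*exp(-t) + C2*exp(6*t).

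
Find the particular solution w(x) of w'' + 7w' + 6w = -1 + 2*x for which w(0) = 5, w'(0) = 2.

w = -5/9 + 7*exp(-x) - 13*exp(-6*x)/9 + x/3

Characteristic equation r² + 7r + 6 = 0 factors as (r + 6)(r + 1) = 0, so r = -6, -1.
Hence w_h = C1*exp(-6*x) + C2*exp(-x).
For the particular solution try w_p = A0 + A1*x. Substituting and matching coefficients of each power of x gives A0 = -5/9, A1 = 1/3, so w_p = -5/9 + x/3.
General solution: w = -5/9 + x/3 + C1*exp(-6*x) + C2*exp(-x).
Apply the initial conditions: w(0) = -5/9 + C1 + C2 = 5 and w'(0) = 1/3 - C2 - 6*C1 = 2. Solving gives C1 = -13/9, C2 = 7.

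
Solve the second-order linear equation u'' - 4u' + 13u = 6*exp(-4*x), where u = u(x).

u = 2*exp(-4*x)/15 + C1*cos(3*x)*exp(2*x) + C2*exp(2*x)*sin(3*x)

Characteristic equation r² - 4r + 13 = 0 has discriminant (-4)² - 4·(13) = -36 < 0, so r = 2 ± 3i.
Hence u_h = C1*cos(3*x)*exp(2*x) + C2*exp(2*x)*sin(3*x).
Try u_p = A*exp(-4*x). Substituting into the equation and dividing by exp(-4*x) gives A = 2/15, so u_p = 2*exp(-4*x)/15.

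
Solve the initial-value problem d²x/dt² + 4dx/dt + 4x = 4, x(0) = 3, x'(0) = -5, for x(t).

Characteristic equation r² + 4r + 4 = 0 has discriminant (4)² - 4·(4) = 0, so r = -2 is a repeated root.
Hence x_h = (C1 + C2*t)*exp(-2*t).
For the particular solution try x_p = A0. Substituting and matching coefficients of each power of t gives A0 = 1, so x_p = 1.
General solution: x = 1 + C1*exp(-2*t) + C2*t*exp(-2*t).
Apply the initial conditions: x(0) = 1 + C1 = 3 and x'(0) = C2 - 2*C1 = -5. Solving gives C1 = 2, C2 = -1.

x = 1 + 2*exp(-2*t) - t*exp(-2*t)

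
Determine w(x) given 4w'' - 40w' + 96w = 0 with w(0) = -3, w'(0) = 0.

w = -9*exp(4*x) + 6*exp(6*x)

Divide through by 4: w'' - 10w' + 24w = 0.
Characteristic equation r² - 10r + 24 = 0 factors as (r - 4)(r - 6) = 0, so r = 4, 6.
Hence w_h = C1*exp(4*x) + C2*exp(6*x).
Apply the initial conditions: w(0) = C1 + C2 = -3 and w'(0) = 4*C1 + 6*C2 = 0. Solving gives C1 = -9, C2 = 6.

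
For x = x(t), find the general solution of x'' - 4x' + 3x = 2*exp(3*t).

Characteristic equation r² - 4r + 3 = 0 factors as (r - 3)(r - 1) = 0, so r = 3, 1.
Hence x_h = C1*exp(3*t) + C2*exp(t).
Since exp(3*t) solves the homogeneous equation (r = 3 is a root of multiplicity 1), multiply the trial by t. Try x_p = A*t*exp(3*t). Substituting into the equation and dividing by exp(3*t) gives A = 1, so x_p = t*exp(3*t).

x = C1*exp(3*t) + C2*exp(t) + t*exp(3*t)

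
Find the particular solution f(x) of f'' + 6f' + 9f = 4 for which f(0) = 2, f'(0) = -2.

f = 4/9 + 14*exp(-3*x)/9 + 8*x*exp(-3*x)/3

Characteristic equation r² + 6r + 9 = 0 has discriminant (6)² - 4·(9) = 0, so r = -3 is a repeated root.
Hence f_h = (C1 + C2*x)*exp(-3*x).
For the particular solution try f_p = A0. Substituting and matching coefficients of each power of x gives A0 = 4/9, so f_p = 4/9.
General solution: f = 4/9 + C1*exp(-3*x) + C2*x*exp(-3*x).
Apply the initial conditions: f(0) = 4/9 + C1 = 2 and f'(0) = C2 - 3*C1 = -2. Solving gives C1 = 14/9, C2 = 8/3.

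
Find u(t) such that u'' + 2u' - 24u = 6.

u = -1/4 + C1*exp(-6*t) + C2*exp(4*t)

Characteristic equation r² + 2r - 24 = 0 factors as (r + 6)(r - 4) = 0, so r = -6, 4.
Hence u_h = C1*exp(-6*t) + C2*exp(4*t).
For the particular solution try u_p = A0. Substituting and matching coefficients of each power of t gives A0 = -1/4, so u_p = -1/4.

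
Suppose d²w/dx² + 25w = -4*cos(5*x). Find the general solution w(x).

w = C1*cos(5*x) + C2*sin(5*x) - 2*x*sin(5*x)/5

Characteristic equation r² + 25 = 0 has discriminant (0)² - 4·(25) = -100 < 0, so r = ± 5i.
Hence w_h = C1*cos(5*x) + C2*sin(5*x).
Since ±5i are characteristic roots, multiply the trial by x. Try w_p = x*(A*cos(5*x) + B*sin(5*x)). Substituting and equating the coefficients of cos(5x) and sin(5x) gives A = 0, B = -2/5, so w_p = -2*x*sin(5*x)/5.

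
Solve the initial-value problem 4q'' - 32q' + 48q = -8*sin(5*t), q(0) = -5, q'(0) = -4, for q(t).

Divide through by 4: q'' - 8q' + 12q = -2*sin(5*t).
Characteristic equation r² - 8r + 12 = 0 factors as (r - 2)(r - 6) = 0, so r = 2, 6.
Hence q_h = C1*exp(2*t) + C2*exp(6*t).
Try q_p = A*cos(5*t) + B*sin(5*t). Substituting and equating the coefficients of cos(5t) and sin(5t) gives A = -80/1769, B = 26/1769, so q_p = -80*cos(5*t)/1769 + 26*sin(5*t)/1769.
General solution: q = -80*cos(5*t)/1769 + 26*sin(5*t)/1769 + C1*exp(2*t) + C2*exp(6*t).
Apply the initial conditions: q(0) = -80/1769 + C1 + C2 = -5 and q'(0) = 130/1769 + 2*C1 + 6*C2 = -4. Solving gives C1 = -186/29, C2 = 89/61.

q = -186*exp(2*t)/29 - 80*cos(5*t)/1769 + 26*sin(5*t)/1769 + 89*exp(6*t)/61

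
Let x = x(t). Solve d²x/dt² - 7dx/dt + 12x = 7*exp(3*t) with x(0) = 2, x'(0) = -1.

Characteristic equation r² - 7r + 12 = 0 factors as (r - 3)(r - 4) = 0, so r = 3, 4.
Hence x_h = C1*exp(3*t) + C2*exp(4*t).
Since exp(3*t) solves the homogeneous equation (r = 3 is a root of multiplicity 1), multiply the trial by t. Try x_p = A*t*exp(3*t). Substituting into the equation and dividing by exp(3*t) gives A = -7, so x_p = -7*t*exp(3*t).
General solution: x = C1*exp(3*t) + C2*exp(4*t) - 7*t*exp(3*t).
Apply the initial conditions: x(0) = C1 + C2 = 2 and x'(0) = -7 + 3*C1 + 4*C2 = -1. Solving gives C1 = 2, C2 = 0.

x = 2*exp(3*t) - 7*t*exp(3*t)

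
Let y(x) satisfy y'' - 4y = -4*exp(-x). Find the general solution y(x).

y = 4*exp(-x)/3 + C1*exp(-2*x) + C2*exp(2*x)

Characteristic equation r² - 4 = 0 factors as (r + 2)(r - 2) = 0, so r = -2, 2.
Hence y_h = C1*exp(-2*x) + C2*exp(2*x).
Try y_p = A*exp(-x). Substituting into the equation and dividing by exp(-x) gives A = 4/3, so y_p = 4*exp(-x)/3.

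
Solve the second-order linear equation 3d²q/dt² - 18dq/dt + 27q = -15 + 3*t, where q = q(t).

Divide through by 3: q'' - 6q' + 9q = -5 + t.
Characteristic equation r² - 6r + 9 = 0 has discriminant (-6)² - 4·(9) = 0, so r = 3 is a repeated root.
Hence q_h = (C1 + C2*t)*exp(3*t).
For the particular solution try q_p = A0 + A1*t. Substituting and matching coefficients of each power of t gives A0 = -13/27, A1 = 1/9, so q_p = -13/27 + t/9.

q = -13/27 + t/9 + C1*exp(3*t) + C2*t*exp(3*t)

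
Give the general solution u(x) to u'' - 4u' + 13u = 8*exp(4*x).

Characteristic equation r² - 4r + 13 = 0 has discriminant (-4)² - 4·(13) = -36 < 0, so r = 2 ± 3i.
Hence u_h = C1*cos(3*x)*exp(2*x) + C2*exp(2*x)*sin(3*x).
Try u_p = A*exp(4*x). Substituting into the equation and dividing by exp(4*x) gives A = 8/13, so u_p = 8*exp(4*x)/13.

u = 8*exp(4*x)/13 + C1*cos(3*x)*exp(2*x) + C2*exp(2*x)*sin(3*x)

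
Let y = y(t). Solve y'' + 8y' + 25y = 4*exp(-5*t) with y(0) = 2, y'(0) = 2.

y = 2*exp(-5*t)/5 + 8*cos(3*t)*exp(-4*t)/5 + 52*exp(-4*t)*sin(3*t)/15

Characteristic equation r² + 8r + 25 = 0 has discriminant (8)² - 4·(25) = -36 < 0, so r = -4 ± 3i.
Hence y_h = C1*cos(3*t)*exp(-4*t) + C2*exp(-4*t)*sin(3*t).
Try y_p = A*exp(-5*t). Substituting into the equation and dividing by exp(-5*t) gives A = 2/5, so y_p = 2*exp(-5*t)/5.
General solution: y = 2*exp(-5*t)/5 + C1*cos(3*t)*exp(-4*t) + C2*exp(-4*t)*sin(3*t).
Apply the initial conditions: y(0) = 2/5 + C1 = 2 and y'(0) = -2 - 4*C1 + 3*C2 = 2. Solving gives C1 = 8/5, C2 = 52/15.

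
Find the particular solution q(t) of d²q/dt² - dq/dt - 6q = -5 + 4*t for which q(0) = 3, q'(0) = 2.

q = 17/18 - 2*t/3 + 7*exp(-2*t)/10 + 61*exp(3*t)/45

Characteristic equation r² - r - 6 = 0 factors as (r - 3)(r + 2) = 0, so r = 3, -2.
Hence q_h = C1*exp(3*t) + C2*exp(-2*t).
For the particular solution try q_p = A0 + A1*t. Substituting and matching coefficients of each power of t gives A0 = 17/18, A1 = -2/3, so q_p = 17/18 - 2*t/3.
General solution: q = 17/18 - 2*t/3 + C1*exp(3*t) + C2*exp(-2*t).
Apply the initial conditions: q(0) = 17/18 + C1 + C2 = 3 and q'(0) = -2/3 - 2*C2 + 3*C1 = 2. Solving gives C1 = 61/45, C2 = 7/10.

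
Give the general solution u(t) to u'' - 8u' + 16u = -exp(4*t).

u = C1*exp(4*t) - t**2*exp(4*t)/2 + C2*t*exp(4*t)

Characteristic equation r² - 8r + 16 = 0 has discriminant (-8)² - 4·(16) = 0, so r = 4 is a repeated root.
Hence u_h = (C1 + C2*t)*exp(4*t).
Since exp(4*t) solves the homogeneous equation (r = 4 is a root of multiplicity 2), multiply the trial by t^2. Try u_p = A*t^2*exp(4*t). Substituting into the equation and dividing by exp(4*t) gives A = -1/2, so u_p = -t^2*exp(4*t)/2.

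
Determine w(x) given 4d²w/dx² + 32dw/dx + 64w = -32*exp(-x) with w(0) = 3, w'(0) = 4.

w = -8*exp(-x)/9 + 35*exp(-4*x)/9 + 56*x*exp(-4*x)/3

Divide through by 4: w'' + 8w' + 16w = -8*exp(-x).
Characteristic equation r² + 8r + 16 = 0 has discriminant (8)² - 4·(16) = 0, so r = -4 is a repeated root.
Hence w_h = (C1 + C2*x)*exp(-4*x).
Try w_p = A*exp(-x). Substituting into the equation and dividing by exp(-x) gives A = -8/9, so w_p = -8*exp(-x)/9.
General solution: w = -8*exp(-x)/9 + C1*exp(-4*x) + C2*x*exp(-4*x).
Apply the initial conditions: w(0) = -8/9 + C1 = 3 and w'(0) = 8/9 + C2 - 4*C1 = 4. Solving gives C1 = 35/9, C2 = 56/3.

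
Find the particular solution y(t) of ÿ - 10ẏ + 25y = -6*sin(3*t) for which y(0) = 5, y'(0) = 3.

y = -45*cos(3*t)/289 - 24*sin(3*t)/289 + 1490*exp(5*t)/289 - 383*t*exp(5*t)/17

Characteristic equation r² - 10r + 25 = 0 has discriminant (-10)² - 4·(25) = 0, so r = 5 is a repeated root.
Hence y_h = (C1 + C2*t)*exp(5*t).
Try y_p = A*cos(3*t) + B*sin(3*t). Substituting and equating the coefficients of cos(3t) and sin(3t) gives A = -45/289, B = -24/289, so y_p = -45*cos(3*t)/289 - 24*sin(3*t)/289.
General solution: y = -45*cos(3*t)/289 - 24*sin(3*t)/289 + C1*exp(5*t) + C2*t*exp(5*t).
Apply the initial conditions: y(0) = -45/289 + C1 = 5 and y'(0) = -72/289 + C2 + 5*C1 = 3. Solving gives C1 = 1490/289, C2 = -383/17.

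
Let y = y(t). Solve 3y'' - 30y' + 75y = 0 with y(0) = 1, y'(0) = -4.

Divide through by 3: y'' - 10y' + 25y = 0.
Characteristic equation r² - 10r + 25 = 0 has discriminant (-10)² - 4·(25) = 0, so r = 5 is a repeated root.
Hence y_h = (C1 + C2*t)*exp(5*t).
Apply the initial conditions: y(0) = C1 = 1 and y'(0) = C2 + 5*C1 = -4. Solving gives C1 = 1, C2 = -9.

y = -9*t*exp(5*t) + exp(5*t)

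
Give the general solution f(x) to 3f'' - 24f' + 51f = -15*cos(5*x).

Divide through by 3: f'' - 8f' + 17f = -5*cos(5*x).
Characteristic equation r² - 8r + 17 = 0 has discriminant (-8)² - 4·(17) = -4 < 0, so r = 4 ± i.
Hence f_h = C1*cos(x)*exp(4*x) + C2*exp(4*x)*sin(x).
Try f_p = A*cos(5*x) + B*sin(5*x). Substituting and equating the coefficients of cos(5x) and sin(5x) gives A = 5/208, B = 25/208, so f_p = 5*cos(5*x)/208 + 25*sin(5*x)/208.

f = 5*cos(5*x)/208 + 25*sin(5*x)/208 + C1*cos(x)*exp(4*x) + C2*exp(4*x)*sin(x)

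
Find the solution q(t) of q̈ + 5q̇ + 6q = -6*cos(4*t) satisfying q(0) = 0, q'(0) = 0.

Characteristic equation r² + 5r + 6 = 0 factors as (r + 2)(r + 3) = 0, so r = -2, -3.
Hence q_h = C1*exp(-2*t) + C2*exp(-3*t).
Try q_p = A*cos(4*t) + B*sin(4*t). Substituting and equating the coefficients of cos(4t) and sin(4t) gives A = 3/25, B = -6/25, so q_p = -6*sin(4*t)/25 + 3*cos(4*t)/25.
General solution: q = -6*sin(4*t)/25 + 3*cos(4*t)/25 + C1*exp(-2*t) + C2*exp(-3*t).
Apply the initial conditions: q(0) = 3/25 + C1 + C2 = 0 and q'(0) = -24/25 - 3*C2 - 2*C1 = 0. Solving gives C1 = 3/5, C2 = -18/25.

q = -18*exp(-3*t)/25 - 6*sin(4*t)/25 + 3*exp(-2*t)/5 + 3*cos(4*t)/25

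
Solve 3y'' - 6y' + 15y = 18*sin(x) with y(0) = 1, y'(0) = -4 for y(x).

y = 3*cos(x)/5 + 6*sin(x)/5 - 14*exp(x)*sin(2*x)/5 + 2*cos(2*x)*exp(x)/5

Divide through by 3: y'' - 2y' + 5y = 6*sin(x).
Characteristic equation r² - 2r + 5 = 0 has discriminant (-2)² - 4·(5) = -16 < 0, so r = 1 ± 2i.
Hence y_h = C1*cos(2*x)*exp(x) + C2*exp(x)*sin(2*x).
Try y_p = A*cos(x) + B*sin(x). Substituting and equating the coefficients of cos(x) and sin(x) gives A = 3/5, B = 6/5, so y_p = 3*cos(x)/5 + 6*sin(x)/5.
General solution: y = 3*cos(x)/5 + 6*sin(x)/5 + C1*cos(2*x)*exp(x) + C2*exp(x)*sin(2*x).
Apply the initial conditions: y(0) = 3/5 + C1 = 1 and y'(0) = 6/5 + C1 + 2*C2 = -4. Solving gives C1 = 2/5, C2 = -14/5.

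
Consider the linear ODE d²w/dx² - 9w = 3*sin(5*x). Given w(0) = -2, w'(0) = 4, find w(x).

Characteristic equation r² - 9 = 0 factors as (r - 3)(r + 3) = 0, so r = 3, -3.
Hence w_h = C1*exp(3*x) + C2*exp(-3*x).
Try w_p = A*cos(5*x) + B*sin(5*x). Substituting and equating the coefficients of cos(5x) and sin(5x) gives A = 0, B = -3/34, so w_p = -3*sin(5*x)/34.
General solution: w = -3*sin(5*x)/34 + C1*exp(3*x) + C2*exp(-3*x).
Apply the initial conditions: w(0) = C1 + C2 = -2 and w'(0) = -15/34 - 3*C2 + 3*C1 = 4. Solving gives C1 = -53/204, C2 = -355/204.

w = -355*exp(-3*x)/204 - 53*exp(3*x)/204 - 3*sin(5*x)/34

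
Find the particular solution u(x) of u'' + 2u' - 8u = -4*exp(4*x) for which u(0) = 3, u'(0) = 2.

Characteristic equation r² + 2r - 8 = 0 factors as (r - 2)(r + 4) = 0, so r = 2, -4.
Hence u_h = C1*exp(2*x) + C2*exp(-4*x).
Try u_p = A*exp(4*x). Substituting into the equation and dividing by exp(4*x) gives A = -1/4, so u_p = -exp(4*x)/4.
General solution: u = -exp(4*x)/4 + C1*exp(2*x) + C2*exp(-4*x).
Apply the initial conditions: u(0) = -1/4 + C1 + C2 = 3 and u'(0) = -1 - 4*C2 + 2*C1 = 2. Solving gives C1 = 8/3, C2 = 7/12.

u = -exp(4*x)/4 + 7*exp(-4*x)/12 + 8*exp(2*x)/3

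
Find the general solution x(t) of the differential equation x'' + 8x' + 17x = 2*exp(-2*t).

Characteristic equation r² + 8r + 17 = 0 has discriminant (8)² - 4·(17) = -4 < 0, so r = -4 ± i.
Hence x_h = C1*cos(t)*exp(-4*t) + C2*exp(-4*t)*sin(t).
Try x_p = A*exp(-2*t). Substituting into the equation and dividing by exp(-2*t) gives A = 2/5, so x_p = 2*exp(-2*t)/5.

x = 2*exp(-2*t)/5 + C1*cos(t)*exp(-4*t) + C2*exp(-4*t)*sin(t)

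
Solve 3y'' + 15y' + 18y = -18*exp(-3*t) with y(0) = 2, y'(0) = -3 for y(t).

y = -3*exp(-2*t) + 5*exp(-3*t) + 6*t*exp(-3*t)

Divide through by 3: y'' + 5y' + 6y = -6*exp(-3*t).
Characteristic equation r² + 5r + 6 = 0 factors as (r + 2)(r + 3) = 0, so r = -2, -3.
Hence y_h = C1*exp(-2*t) + C2*exp(-3*t).
Since exp(-3*t) solves the homogeneous equation (r = -3 is a root of multiplicity 1), multiply the trial by t. Try y_p = A*t*exp(-3*t). Substituting into the equation and dividing by exp(-3*t) gives A = 6, so y_p = 6*t*exp(-3*t).
General solution: y = C1*exp(-2*t) + C2*exp(-3*t) + 6*t*exp(-3*t).
Apply the initial conditions: y(0) = C1 + C2 = 2 and y'(0) = 6 - 3*C2 - 2*C1 = -3. Solving gives C1 = -3, C2 = 5.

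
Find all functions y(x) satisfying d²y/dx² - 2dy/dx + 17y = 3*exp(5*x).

y = 3*exp(5*x)/32 + C1*cos(4*x)*exp(x) + C2*exp(x)*sin(4*x)

Characteristic equation r² - 2r + 17 = 0 has discriminant (-2)² - 4·(17) = -64 < 0, so r = 1 ± 4i.
Hence y_h = C1*cos(4*x)*exp(x) + C2*exp(x)*sin(4*x).
Try y_p = A*exp(5*x). Substituting into the equation and dividing by exp(5*x) gives A = 3/32, so y_p = 3*exp(5*x)/32.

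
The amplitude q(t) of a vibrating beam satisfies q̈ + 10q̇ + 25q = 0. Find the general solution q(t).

Characteristic equation r² + 10r + 25 = 0 has discriminant (10)² - 4·(25) = 0, so r = -5 is a repeated root.
Hence q_h = (C1 + C2*t)*exp(-5*t).

q = C1*exp(-5*t) + C2*t*exp(-5*t)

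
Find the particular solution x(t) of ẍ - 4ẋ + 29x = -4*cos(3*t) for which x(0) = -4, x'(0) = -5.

Characteristic equation r² - 4r + 29 = 0 has discriminant (-4)² - 4·(29) = -100 < 0, so r = 2 ± 5i.
Hence x_h = C1*cos(5*t)*exp(2*t) + C2*exp(2*t)*sin(5*t).
Try x_p = A*cos(3*t) + B*sin(3*t). Substituting and equating the coefficients of cos(3t) and sin(3t) gives A = -5/34, B = 3/34, so x_p = -5*cos(3*t)/34 + 3*sin(3*t)/34.
General solution: x = -5*cos(3*t)/34 + 3*sin(3*t)/34 + C1*cos(5*t)*exp(2*t) + C2*exp(2*t)*sin(5*t).
Apply the initial conditions: x(0) = -5/34 + C1 = -4 and x'(0) = 9/34 + 2*C1 + 5*C2 = -5. Solving gives C1 = -131/34, C2 = 83/170.

x = -5*cos(3*t)/34 + 3*sin(3*t)/34 - 131*cos(5*t)*exp(2*t)/34 + 83*exp(2*t)*sin(5*t)/170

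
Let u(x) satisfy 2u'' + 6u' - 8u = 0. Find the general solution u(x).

u = C1*exp(x) + C2*exp(-4*x)

Divide through by 2: u'' + 3u' - 4u = 0.
Characteristic equation r² + 3r - 4 = 0 factors as (r - 1)(r + 4) = 0, so r = 1, -4.
Hence u_h = C1*exp(x) + C2*exp(-4*x).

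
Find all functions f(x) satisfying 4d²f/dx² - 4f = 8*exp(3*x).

Divide through by 4: f'' - f = 2*exp(3*x).
Characteristic equation r² - 1 = 0 factors as (r + 1)(r - 1) = 0, so r = -1, 1.
Hence f_h = C1*exp(-x) + C2*exp(x).
Try f_p = A*exp(3*x). Substituting into the equation and dividing by exp(3*x) gives A = 1/4, so f_p = exp(3*x)/4.

f = exp(3*x)/4 + C1*exp(-x) + C2*exp(x)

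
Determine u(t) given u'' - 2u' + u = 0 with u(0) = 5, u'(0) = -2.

Characteristic equation r² - 2r + 1 = 0 has discriminant (-2)² - 4·(1) = 0, so r = 1 is a repeated root.
Hence u_h = (C1 + C2*t)*exp(t).
Apply the initial conditions: u(0) = C1 = 5 and u'(0) = C1 + C2 = -2. Solving gives C1 = 5, C2 = -7.

u = 5*exp(t) - 7*t*exp(t)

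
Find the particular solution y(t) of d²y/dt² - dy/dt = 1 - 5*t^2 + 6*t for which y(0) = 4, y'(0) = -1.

y = 8 - 4*exp(t) + 2*t**2 + 3*t + 5*t**3/3

Characteristic equation r² - r = 0 factors as (r - 1)r = 0, so r = 1, 0.
Hence y_h = C1*exp(t) + C2.
Since 0 is a characteristic root (multiplicity 1), multiply the polynomial trial by t: try y_p = t*(A0 + A1*t + A2*t^2). Substituting and matching coefficients of each power of t gives A0 = 3, A1 = 2, A2 = 5/3, so y_p = 2*t^2 + 3*t + 5*t^3/3.
General solution: y = C2 + 2*t^2 + 3*t + 5*t^3/3 + C1*exp(t).
Apply the initial conditions: y(0) = C1 + C2 = 4 and y'(0) = 3 + C1 = -1. Solving gives C1 = -4, C2 = 8.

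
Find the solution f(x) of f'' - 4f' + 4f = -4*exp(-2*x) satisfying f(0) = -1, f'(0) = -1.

Characteristic equation r² - 4r + 4 = 0 has discriminant (-4)² - 4·(4) = 0, so r = 2 is a repeated root.
Hence f_h = (C1 + C2*x)*exp(2*x).
Try f_p = A*exp(-2*x). Substituting into the equation and dividing by exp(-2*x) gives A = -1/4, so f_p = -exp(-2*x)/4.
General solution: f = -exp(-2*x)/4 + C1*exp(2*x) + C2*x*exp(2*x).
Apply the initial conditions: f(0) = -1/4 + C1 = -1 and f'(0) = 1/2 + C2 + 2*C1 = -1. Solving gives C1 = -3/4, C2 = 0.

f = -3*exp(2*x)/4 - exp(-2*x)/4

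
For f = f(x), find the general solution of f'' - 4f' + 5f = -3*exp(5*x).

f = -3*exp(5*x)/10 + C1*cos(x)*exp(2*x) + C2*exp(2*x)*sin(x)

Characteristic equation r² - 4r + 5 = 0 has discriminant (-4)² - 4·(5) = -4 < 0, so r = 2 ± i.
Hence f_h = C1*cos(x)*exp(2*x) + C2*exp(2*x)*sin(x).
Try f_p = A*exp(5*x). Substituting into the equation and dividing by exp(5*x) gives A = -3/10, so f_p = -3*exp(5*x)/10.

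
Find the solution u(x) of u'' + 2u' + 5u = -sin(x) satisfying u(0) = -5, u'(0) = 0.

u = -sin(x)/5 + cos(x)/10 - 51*cos(2*x)*exp(-x)/10 - 49*exp(-x)*sin(2*x)/20

Characteristic equation r² + 2r + 5 = 0 has discriminant (2)² - 4·(5) = -16 < 0, so r = -1 ± 2i.
Hence u_h = C1*cos(2*x)*exp(-x) + C2*exp(-x)*sin(2*x).
Try u_p = A*cos(x) + B*sin(x). Substituting and equating the coefficients of cos(x) and sin(x) gives A = 1/10, B = -1/5, so u_p = -sin(x)/5 + cos(x)/10.
General solution: u = -sin(x)/5 + cos(x)/10 + C1*cos(2*x)*exp(-x) + C2*exp(-x)*sin(2*x).
Apply the initial conditions: u(0) = 1/10 + C1 = -5 and u'(0) = -1/5 - C1 + 2*C2 = 0. Solving gives C1 = -51/10, C2 = -49/20.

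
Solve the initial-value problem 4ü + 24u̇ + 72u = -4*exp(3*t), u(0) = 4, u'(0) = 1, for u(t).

u = -exp(3*t)/45 + 181*cos(3*t)*exp(-3*t)/45 + 197*exp(-3*t)*sin(3*t)/45

Divide through by 4: u'' + 6u' + 18u = -exp(3*t).
Characteristic equation r² + 6r + 18 = 0 has discriminant (6)² - 4·(18) = -36 < 0, so r = -3 ± 3i.
Hence u_h = C1*cos(3*t)*exp(-3*t) + C2*exp(-3*t)*sin(3*t).
Try u_p = A*exp(3*t). Substituting into the equation and dividing by exp(3*t) gives A = -1/45, so u_p = -exp(3*t)/45.
General solution: u = -exp(3*t)/45 + C1*cos(3*t)*exp(-3*t) + C2*exp(-3*t)*sin(3*t).
Apply the initial conditions: u(0) = -1/45 + C1 = 4 and u'(0) = -1/15 - 3*C1 + 3*C2 = 1. Solving gives C1 = 181/45, C2 = 197/45.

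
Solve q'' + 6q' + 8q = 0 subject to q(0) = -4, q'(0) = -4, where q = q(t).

Characteristic equation r² + 6r + 8 = 0 factors as (r + 4)(r + 2) = 0, so r = -4, -2.
Hence q_h = C1*exp(-4*t) + C2*exp(-2*t).
Apply the initial conditions: q(0) = C1 + C2 = -4 and q'(0) = -4*C1 - 2*C2 = -4. Solving gives C1 = 6, C2 = -10.

q = -10*exp(-2*t) + 6*exp(-4*t)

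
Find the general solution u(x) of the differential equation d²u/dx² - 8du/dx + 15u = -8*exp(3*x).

u = C1*exp(5*x) + C2*exp(3*x) + 4*x*exp(3*x)

Characteristic equation r² - 8r + 15 = 0 factors as (r - 5)(r - 3) = 0, so r = 5, 3.
Hence u_h = C1*exp(5*x) + C2*exp(3*x).
Since exp(3*x) solves the homogeneous equation (r = 3 is a root of multiplicity 1), multiply the trial by x. Try u_p = A*x*exp(3*x). Substituting into the equation and dividing by exp(3*x) gives A = 4, so u_p = 4*x*exp(3*x).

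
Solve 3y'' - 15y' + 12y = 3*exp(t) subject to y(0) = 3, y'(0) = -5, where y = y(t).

Divide through by 3: y'' - 5y' + 4y = exp(t).
Characteristic equation r² - 5r + 4 = 0 factors as (r - 4)(r - 1) = 0, so r = 4, 1.
Hence y_h = C1*exp(4*t) + C2*exp(t).
Since exp(t) solves the homogeneous equation (r = 1 is a root of multiplicity 1), multiply the trial by t. Try y_p = A*t*exp(t). Substituting into the equation and dividing by exp(t) gives A = -1/3, so y_p = -t*exp(t)/3.
General solution: y = C1*exp(4*t) + C2*exp(t) - t*exp(t)/3.
Apply the initial conditions: y(0) = C1 + C2 = 3 and y'(0) = -1/3 + C2 + 4*C1 = -5. Solving gives C1 = -23/9, C2 = 50/9.

y = -23*exp(4*t)/9 + 50*exp(t)/9 - t*exp(t)/3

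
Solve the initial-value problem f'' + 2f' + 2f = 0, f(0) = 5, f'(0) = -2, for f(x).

Characteristic equation r² + 2r + 2 = 0 has discriminant (2)² - 4·(2) = -4 < 0, so r = -1 ± i.
Hence f_h = C1*cos(x)*exp(-x) + C2*exp(-x)*sin(x).
Apply the initial conditions: f(0) = C1 = 5 and f'(0) = C2 - C1 = -2. Solving gives C1 = 5, C2 = 3.

f = 3*exp(-x)*sin(x) + 5*cos(x)*exp(-x)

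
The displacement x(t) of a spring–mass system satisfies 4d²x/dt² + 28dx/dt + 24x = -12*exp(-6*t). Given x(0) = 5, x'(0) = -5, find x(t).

x = 3*exp(-6*t)/25 + 122*exp(-t)/25 + 3*t*exp(-6*t)/5

Divide through by 4: x'' + 7x' + 6x = -3*exp(-6*t).
Characteristic equation r² + 7r + 6 = 0 factors as (r + 6)(r + 1) = 0, so r = -6, -1.
Hence x_h = C1*exp(-6*t) + C2*exp(-t).
Since exp(-6*t) solves the homogeneous equation (r = -6 is a root of multiplicity 1), multiply the trial by t. Try x_p = A*t*exp(-6*t). Substituting into the equation and dividing by exp(-6*t) gives A = 3/5, so x_p = 3*t*exp(-6*t)/5.
General solution: x = C1*exp(-6*t) + C2*exp(-t) + 3*t*exp(-6*t)/5.
Apply the initial conditions: x(0) = C1 + C2 = 5 and x'(0) = 3/5 - C2 - 6*C1 = -5. Solving gives C1 = 3/25, C2 = 122/25.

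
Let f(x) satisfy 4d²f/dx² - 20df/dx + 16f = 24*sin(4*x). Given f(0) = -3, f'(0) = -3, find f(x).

f = -59*exp(x)/17 - 9*sin(4*x)/68 + exp(4*x)/4 + 15*cos(4*x)/68

Divide through by 4: f'' - 5f' + 4f = 6*sin(4*x).
Characteristic equation r² - 5r + 4 = 0 factors as (r - 4)(r - 1) = 0, so r = 4, 1.
Hence f_h = C1*exp(4*x) + C2*exp(x).
Try f_p = A*cos(4*x) + B*sin(4*x). Substituting and equating the coefficients of cos(4x) and sin(4x) gives A = 15/68, B = -9/68, so f_p = -9*sin(4*x)/68 + 15*cos(4*x)/68.
General solution: f = -9*sin(4*x)/68 + 15*cos(4*x)/68 + C1*exp(4*x) + C2*exp(x).
Apply the initial conditions: f(0) = 15/68 + C1 + C2 = -3 and f'(0) = -9/17 + C2 + 4*C1 = -3. Solving gives C1 = 1/4, C2 = -59/17.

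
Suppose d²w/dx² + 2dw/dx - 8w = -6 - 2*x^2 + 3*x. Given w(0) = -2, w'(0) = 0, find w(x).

Characteristic equation r² + 2r - 8 = 0 factors as (r - 2)(r + 4) = 0, so r = 2, -4.
Hence w_h = C1*exp(2*x) + C2*exp(-4*x).
For the particular solution try w_p = A0 + A1*x + A2*x^2. Substituting and matching coefficients of each power of x gives A0 = 3/4, A1 = -1/4, A2 = 1/4, so w_p = 3/4 - x/4 + x^2/4.
General solution: w = 3/4 - x/4 + x^2/4 + C1*exp(2*x) + C2*exp(-4*x).
Apply the initial conditions: w(0) = 3/4 + C1 + C2 = -2 and w'(0) = -1/4 - 4*C2 + 2*C1 = 0. Solving gives C1 = -43/24, C2 = -23/24.

w = 3/4 - 43*exp(2*x)/24 - 23*exp(-4*x)/24 - x/4 + x**2/4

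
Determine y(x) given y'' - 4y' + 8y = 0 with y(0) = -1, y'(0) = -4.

Characteristic equation r² - 4r + 8 = 0 has discriminant (-4)² - 4·(8) = -16 < 0, so r = 2 ± 2i.
Hence y_h = C1*cos(2*x)*exp(2*x) + C2*exp(2*x)*sin(2*x).
Apply the initial conditions: y(0) = C1 = -1 and y'(0) = 2*C1 + 2*C2 = -4. Solving gives C1 = -1, C2 = -1.

y = -cos(2*x)*exp(2*x) - exp(2*x)*sin(2*x)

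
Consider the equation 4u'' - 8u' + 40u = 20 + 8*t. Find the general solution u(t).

u = 27/50 + t/5 + C1*cos(3*t)*exp(t) + C2*exp(t)*sin(3*t)

Divide through by 4: u'' - 2u' + 10u = 5 + 2*t.
Characteristic equation r² - 2r + 10 = 0 has discriminant (-2)² - 4·(10) = -36 < 0, so r = 1 ± 3i.
Hence u_h = C1*cos(3*t)*exp(t) + C2*exp(t)*sin(3*t).
For the particular solution try u_p = A0 + A1*t. Substituting and matching coefficients of each power of t gives A0 = 27/50, A1 = 1/5, so u_p = 27/50 + t/5.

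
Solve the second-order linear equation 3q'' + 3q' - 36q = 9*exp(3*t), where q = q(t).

Divide through by 3: q'' + q' - 12q = 3*exp(3*t).
Characteristic equation r² + r - 12 = 0 factors as (r - 3)(r + 4) = 0, so r = 3, -4.
Hence q_h = C1*exp(3*t) + C2*exp(-4*t).
Since exp(3*t) solves the homogeneous equation (r = 3 is a root of multiplicity 1), multiply the trial by t. Try q_p = A*t*exp(3*t). Substituting into the equation and dividing by exp(3*t) gives A = 3/7, so q_p = 3*t*exp(3*t)/7.

q = C1*exp(3*t) + C2*exp(-4*t) + 3*t*exp(3*t)/7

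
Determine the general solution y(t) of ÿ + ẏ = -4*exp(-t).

y = C2 + C1*exp(-t) + 4*t*exp(-t)

Characteristic equation r² + r = 0 factors as (r + 1)r = 0, so r = -1, 0.
Hence y_h = C1*exp(-t) + C2.
Since exp(-t) solves the homogeneous equation (r = -1 is a root of multiplicity 1), multiply the trial by t. Try y_p = A*t*exp(-t). Substituting into the equation and dividing by exp(-t) gives A = 4, so y_p = 4*t*exp(-t).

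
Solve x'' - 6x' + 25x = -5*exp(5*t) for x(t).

Characteristic equation r² - 6r + 25 = 0 has discriminant (-6)² - 4·(25) = -64 < 0, so r = 3 ± 4i.
Hence x_h = C1*cos(4*t)*exp(3*t) + C2*exp(3*t)*sin(4*t).
Try x_p = A*exp(5*t). Substituting into the equation and dividing by exp(5*t) gives A = -1/4, so x_p = -exp(5*t)/4.

x = -exp(5*t)/4 + C1*cos(4*t)*exp(3*t) + C2*exp(3*t)*sin(4*t)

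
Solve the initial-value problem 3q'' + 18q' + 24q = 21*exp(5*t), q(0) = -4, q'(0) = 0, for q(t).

q = -17*exp(-2*t)/2 + exp(5*t)/9 + 79*exp(-4*t)/18

Divide through by 3: q'' + 6q' + 8q = 7*exp(5*t).
Characteristic equation r² + 6r + 8 = 0 factors as (r + 2)(r + 4) = 0, so r = -2, -4.
Hence q_h = C1*exp(-2*t) + C2*exp(-4*t).
Try q_p = A*exp(5*t). Substituting into the equation and dividing by exp(5*t) gives A = 1/9, so q_p = exp(5*t)/9.
General solution: q = exp(5*t)/9 + C1*exp(-2*t) + C2*exp(-4*t).
Apply the initial conditions: q(0) = 1/9 + C1 + C2 = -4 and q'(0) = 5/9 - 4*C2 - 2*C1 = 0. Solving gives C1 = -17/2, C2 = 79/18.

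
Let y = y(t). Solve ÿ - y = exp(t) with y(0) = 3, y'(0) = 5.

Characteristic equation r² - 1 = 0 factors as (r - 1)(r + 1) = 0, so r = 1, -1.
Hence y_h = C1*exp(t) + C2*exp(-t).
Since exp(t) solves the homogeneous equation (r = 1 is a root of multiplicity 1), multiply the trial by t. Try y_p = A*t*exp(t). Substituting into the equation and dividing by exp(t) gives A = 1/2, so y_p = t*exp(t)/2.
General solution: y = C1*exp(t) + C2*exp(-t) + t*exp(t)/2.
Apply the initial conditions: y(0) = C1 + C2 = 3 and y'(0) = 1/2 + C1 - C2 = 5. Solving gives C1 = 15/4, C2 = -3/4.

y = -3*exp(-t)/4 + 15*exp(t)/4 + t*exp(t)/2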